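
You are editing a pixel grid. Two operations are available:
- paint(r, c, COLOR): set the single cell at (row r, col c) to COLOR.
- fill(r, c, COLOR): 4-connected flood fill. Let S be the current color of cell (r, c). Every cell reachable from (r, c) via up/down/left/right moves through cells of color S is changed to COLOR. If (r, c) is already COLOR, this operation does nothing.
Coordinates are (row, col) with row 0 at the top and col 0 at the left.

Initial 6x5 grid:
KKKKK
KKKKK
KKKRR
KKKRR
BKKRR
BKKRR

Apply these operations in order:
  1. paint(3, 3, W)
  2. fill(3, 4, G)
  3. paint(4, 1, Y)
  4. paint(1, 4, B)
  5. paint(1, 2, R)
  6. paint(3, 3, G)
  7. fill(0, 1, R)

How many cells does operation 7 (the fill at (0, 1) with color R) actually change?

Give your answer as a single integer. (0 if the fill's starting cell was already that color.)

After op 1 paint(3,3,W):
KKKKK
KKKKK
KKKRR
KKKWR
BKKRR
BKKRR
After op 2 fill(3,4,G) [7 cells changed]:
KKKKK
KKKKK
KKKGG
KKKWG
BKKGG
BKKGG
After op 3 paint(4,1,Y):
KKKKK
KKKKK
KKKGG
KKKWG
BYKGG
BKKGG
After op 4 paint(1,4,B):
KKKKK
KKKKB
KKKGG
KKKWG
BYKGG
BKKGG
After op 5 paint(1,2,R):
KKKKK
KKRKB
KKKGG
KKKWG
BYKGG
BKKGG
After op 6 paint(3,3,G):
KKKKK
KKRKB
KKKGG
KKKGG
BYKGG
BKKGG
After op 7 fill(0,1,R) [17 cells changed]:
RRRRR
RRRRB
RRRGG
RRRGG
BYRGG
BRRGG

Answer: 17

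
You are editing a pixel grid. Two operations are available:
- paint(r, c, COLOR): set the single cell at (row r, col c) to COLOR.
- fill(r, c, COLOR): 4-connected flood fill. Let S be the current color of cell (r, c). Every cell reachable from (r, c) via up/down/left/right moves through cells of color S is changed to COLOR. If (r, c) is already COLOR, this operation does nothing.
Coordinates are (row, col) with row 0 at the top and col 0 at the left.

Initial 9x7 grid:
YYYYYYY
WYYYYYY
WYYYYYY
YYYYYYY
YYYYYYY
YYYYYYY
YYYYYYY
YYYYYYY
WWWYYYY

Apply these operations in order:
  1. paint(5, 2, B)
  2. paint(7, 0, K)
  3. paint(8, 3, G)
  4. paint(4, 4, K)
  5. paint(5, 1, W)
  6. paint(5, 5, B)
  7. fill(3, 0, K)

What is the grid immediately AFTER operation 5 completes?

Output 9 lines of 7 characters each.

After op 1 paint(5,2,B):
YYYYYYY
WYYYYYY
WYYYYYY
YYYYYYY
YYYYYYY
YYBYYYY
YYYYYYY
YYYYYYY
WWWYYYY
After op 2 paint(7,0,K):
YYYYYYY
WYYYYYY
WYYYYYY
YYYYYYY
YYYYYYY
YYBYYYY
YYYYYYY
KYYYYYY
WWWYYYY
After op 3 paint(8,3,G):
YYYYYYY
WYYYYYY
WYYYYYY
YYYYYYY
YYYYYYY
YYBYYYY
YYYYYYY
KYYYYYY
WWWGYYY
After op 4 paint(4,4,K):
YYYYYYY
WYYYYYY
WYYYYYY
YYYYYYY
YYYYKYY
YYBYYYY
YYYYYYY
KYYYYYY
WWWGYYY
After op 5 paint(5,1,W):
YYYYYYY
WYYYYYY
WYYYYYY
YYYYYYY
YYYYKYY
YWBYYYY
YYYYYYY
KYYYYYY
WWWGYYY

Answer: YYYYYYY
WYYYYYY
WYYYYYY
YYYYYYY
YYYYKYY
YWBYYYY
YYYYYYY
KYYYYYY
WWWGYYY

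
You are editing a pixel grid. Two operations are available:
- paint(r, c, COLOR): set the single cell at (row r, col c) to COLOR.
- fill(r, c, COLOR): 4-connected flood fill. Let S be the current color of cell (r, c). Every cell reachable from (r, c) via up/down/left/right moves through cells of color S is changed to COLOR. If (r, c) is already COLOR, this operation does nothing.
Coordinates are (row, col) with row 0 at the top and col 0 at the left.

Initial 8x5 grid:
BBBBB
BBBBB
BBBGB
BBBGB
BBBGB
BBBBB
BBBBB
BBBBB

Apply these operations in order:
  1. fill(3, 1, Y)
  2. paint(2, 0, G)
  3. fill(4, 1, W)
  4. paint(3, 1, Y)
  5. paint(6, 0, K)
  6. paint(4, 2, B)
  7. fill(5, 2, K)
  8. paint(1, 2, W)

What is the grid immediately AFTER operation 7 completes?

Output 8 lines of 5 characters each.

After op 1 fill(3,1,Y) [37 cells changed]:
YYYYY
YYYYY
YYYGY
YYYGY
YYYGY
YYYYY
YYYYY
YYYYY
After op 2 paint(2,0,G):
YYYYY
YYYYY
GYYGY
YYYGY
YYYGY
YYYYY
YYYYY
YYYYY
After op 3 fill(4,1,W) [36 cells changed]:
WWWWW
WWWWW
GWWGW
WWWGW
WWWGW
WWWWW
WWWWW
WWWWW
After op 4 paint(3,1,Y):
WWWWW
WWWWW
GWWGW
WYWGW
WWWGW
WWWWW
WWWWW
WWWWW
After op 5 paint(6,0,K):
WWWWW
WWWWW
GWWGW
WYWGW
WWWGW
WWWWW
KWWWW
WWWWW
After op 6 paint(4,2,B):
WWWWW
WWWWW
GWWGW
WYWGW
WWBGW
WWWWW
KWWWW
WWWWW
After op 7 fill(5,2,K) [33 cells changed]:
KKKKK
KKKKK
GKKGK
KYKGK
KKBGK
KKKKK
KKKKK
KKKKK

Answer: KKKKK
KKKKK
GKKGK
KYKGK
KKBGK
KKKKK
KKKKK
KKKKK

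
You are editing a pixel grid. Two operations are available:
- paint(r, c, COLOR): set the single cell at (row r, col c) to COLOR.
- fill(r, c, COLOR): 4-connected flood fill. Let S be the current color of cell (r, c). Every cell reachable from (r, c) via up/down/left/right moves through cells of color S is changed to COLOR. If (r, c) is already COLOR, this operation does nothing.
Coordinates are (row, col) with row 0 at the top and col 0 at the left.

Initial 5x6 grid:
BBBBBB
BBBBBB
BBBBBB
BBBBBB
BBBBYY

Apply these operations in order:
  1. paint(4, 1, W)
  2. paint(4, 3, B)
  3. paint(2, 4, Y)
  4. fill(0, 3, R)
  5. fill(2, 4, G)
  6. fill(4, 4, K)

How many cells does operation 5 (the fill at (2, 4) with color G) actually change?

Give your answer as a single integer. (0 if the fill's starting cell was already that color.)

After op 1 paint(4,1,W):
BBBBBB
BBBBBB
BBBBBB
BBBBBB
BWBBYY
After op 2 paint(4,3,B):
BBBBBB
BBBBBB
BBBBBB
BBBBBB
BWBBYY
After op 3 paint(2,4,Y):
BBBBBB
BBBBBB
BBBBYB
BBBBBB
BWBBYY
After op 4 fill(0,3,R) [26 cells changed]:
RRRRRR
RRRRRR
RRRRYR
RRRRRR
RWRRYY
After op 5 fill(2,4,G) [1 cells changed]:
RRRRRR
RRRRRR
RRRRGR
RRRRRR
RWRRYY

Answer: 1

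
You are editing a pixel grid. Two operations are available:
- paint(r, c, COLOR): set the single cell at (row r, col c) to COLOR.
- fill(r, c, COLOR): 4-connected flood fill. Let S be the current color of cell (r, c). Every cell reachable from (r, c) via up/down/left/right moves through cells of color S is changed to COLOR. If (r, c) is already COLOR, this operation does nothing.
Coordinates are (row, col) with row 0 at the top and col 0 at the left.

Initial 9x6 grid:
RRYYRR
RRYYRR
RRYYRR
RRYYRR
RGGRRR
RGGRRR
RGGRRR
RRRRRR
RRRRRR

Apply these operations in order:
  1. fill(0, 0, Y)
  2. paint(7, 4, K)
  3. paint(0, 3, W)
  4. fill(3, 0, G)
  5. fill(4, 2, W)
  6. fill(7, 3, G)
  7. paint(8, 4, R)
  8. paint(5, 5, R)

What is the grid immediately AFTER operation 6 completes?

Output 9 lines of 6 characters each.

After op 1 fill(0,0,Y) [40 cells changed]:
YYYYYY
YYYYYY
YYYYYY
YYYYYY
YGGYYY
YGGYYY
YGGYYY
YYYYYY
YYYYYY
After op 2 paint(7,4,K):
YYYYYY
YYYYYY
YYYYYY
YYYYYY
YGGYYY
YGGYYY
YGGYYY
YYYYKY
YYYYYY
After op 3 paint(0,3,W):
YYYWYY
YYYYYY
YYYYYY
YYYYYY
YGGYYY
YGGYYY
YGGYYY
YYYYKY
YYYYYY
After op 4 fill(3,0,G) [46 cells changed]:
GGGWGG
GGGGGG
GGGGGG
GGGGGG
GGGGGG
GGGGGG
GGGGGG
GGGGKG
GGGGGG
After op 5 fill(4,2,W) [52 cells changed]:
WWWWWW
WWWWWW
WWWWWW
WWWWWW
WWWWWW
WWWWWW
WWWWWW
WWWWKW
WWWWWW
After op 6 fill(7,3,G) [53 cells changed]:
GGGGGG
GGGGGG
GGGGGG
GGGGGG
GGGGGG
GGGGGG
GGGGGG
GGGGKG
GGGGGG

Answer: GGGGGG
GGGGGG
GGGGGG
GGGGGG
GGGGGG
GGGGGG
GGGGGG
GGGGKG
GGGGGG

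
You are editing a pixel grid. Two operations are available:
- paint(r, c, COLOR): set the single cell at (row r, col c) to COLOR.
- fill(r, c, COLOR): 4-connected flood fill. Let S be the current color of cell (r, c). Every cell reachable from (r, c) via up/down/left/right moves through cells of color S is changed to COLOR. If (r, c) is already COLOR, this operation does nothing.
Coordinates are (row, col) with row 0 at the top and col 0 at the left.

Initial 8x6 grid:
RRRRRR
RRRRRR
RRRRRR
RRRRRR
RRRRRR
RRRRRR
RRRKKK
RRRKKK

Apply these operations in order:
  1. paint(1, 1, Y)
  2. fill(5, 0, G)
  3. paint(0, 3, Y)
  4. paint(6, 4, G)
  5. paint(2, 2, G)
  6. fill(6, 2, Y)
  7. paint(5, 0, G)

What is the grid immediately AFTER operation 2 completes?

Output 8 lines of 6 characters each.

Answer: GGGGGG
GYGGGG
GGGGGG
GGGGGG
GGGGGG
GGGGGG
GGGKKK
GGGKKK

Derivation:
After op 1 paint(1,1,Y):
RRRRRR
RYRRRR
RRRRRR
RRRRRR
RRRRRR
RRRRRR
RRRKKK
RRRKKK
After op 2 fill(5,0,G) [41 cells changed]:
GGGGGG
GYGGGG
GGGGGG
GGGGGG
GGGGGG
GGGGGG
GGGKKK
GGGKKK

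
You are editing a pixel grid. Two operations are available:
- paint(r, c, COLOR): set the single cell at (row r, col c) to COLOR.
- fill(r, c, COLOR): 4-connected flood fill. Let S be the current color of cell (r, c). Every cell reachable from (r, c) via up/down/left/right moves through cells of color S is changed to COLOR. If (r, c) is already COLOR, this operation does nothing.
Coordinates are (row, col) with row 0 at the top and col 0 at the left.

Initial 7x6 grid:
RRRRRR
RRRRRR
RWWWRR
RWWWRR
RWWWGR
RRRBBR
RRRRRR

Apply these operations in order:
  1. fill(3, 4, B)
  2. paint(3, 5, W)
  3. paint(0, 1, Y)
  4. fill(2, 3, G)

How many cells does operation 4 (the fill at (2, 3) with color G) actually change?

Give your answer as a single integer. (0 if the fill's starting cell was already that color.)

After op 1 fill(3,4,B) [30 cells changed]:
BBBBBB
BBBBBB
BWWWBB
BWWWBB
BWWWGB
BBBBBB
BBBBBB
After op 2 paint(3,5,W):
BBBBBB
BBBBBB
BWWWBB
BWWWBW
BWWWGB
BBBBBB
BBBBBB
After op 3 paint(0,1,Y):
BYBBBB
BBBBBB
BWWWBB
BWWWBW
BWWWGB
BBBBBB
BBBBBB
After op 4 fill(2,3,G) [9 cells changed]:
BYBBBB
BBBBBB
BGGGBB
BGGGBW
BGGGGB
BBBBBB
BBBBBB

Answer: 9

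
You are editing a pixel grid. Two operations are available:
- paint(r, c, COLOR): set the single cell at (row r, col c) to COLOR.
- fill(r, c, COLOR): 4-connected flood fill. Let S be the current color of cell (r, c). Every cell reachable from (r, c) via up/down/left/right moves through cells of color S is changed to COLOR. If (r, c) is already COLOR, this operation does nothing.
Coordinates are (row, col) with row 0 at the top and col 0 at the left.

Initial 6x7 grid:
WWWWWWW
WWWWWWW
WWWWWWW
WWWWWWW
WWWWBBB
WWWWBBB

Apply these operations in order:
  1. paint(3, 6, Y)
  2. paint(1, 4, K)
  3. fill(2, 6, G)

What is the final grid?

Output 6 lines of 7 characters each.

After op 1 paint(3,6,Y):
WWWWWWW
WWWWWWW
WWWWWWW
WWWWWWY
WWWWBBB
WWWWBBB
After op 2 paint(1,4,K):
WWWWWWW
WWWWKWW
WWWWWWW
WWWWWWY
WWWWBBB
WWWWBBB
After op 3 fill(2,6,G) [34 cells changed]:
GGGGGGG
GGGGKGG
GGGGGGG
GGGGGGY
GGGGBBB
GGGGBBB

Answer: GGGGGGG
GGGGKGG
GGGGGGG
GGGGGGY
GGGGBBB
GGGGBBB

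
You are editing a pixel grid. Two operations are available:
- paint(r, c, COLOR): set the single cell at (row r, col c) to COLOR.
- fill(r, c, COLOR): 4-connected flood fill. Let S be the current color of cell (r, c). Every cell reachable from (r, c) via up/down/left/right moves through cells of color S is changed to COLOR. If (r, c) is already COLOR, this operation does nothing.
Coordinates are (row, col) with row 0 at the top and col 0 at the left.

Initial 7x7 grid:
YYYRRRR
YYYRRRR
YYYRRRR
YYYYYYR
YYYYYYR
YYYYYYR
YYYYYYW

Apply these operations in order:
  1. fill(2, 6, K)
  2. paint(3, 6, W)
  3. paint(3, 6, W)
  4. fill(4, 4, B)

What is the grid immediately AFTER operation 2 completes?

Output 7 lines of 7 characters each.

Answer: YYYKKKK
YYYKKKK
YYYKKKK
YYYYYYW
YYYYYYK
YYYYYYK
YYYYYYW

Derivation:
After op 1 fill(2,6,K) [15 cells changed]:
YYYKKKK
YYYKKKK
YYYKKKK
YYYYYYK
YYYYYYK
YYYYYYK
YYYYYYW
After op 2 paint(3,6,W):
YYYKKKK
YYYKKKK
YYYKKKK
YYYYYYW
YYYYYYK
YYYYYYK
YYYYYYW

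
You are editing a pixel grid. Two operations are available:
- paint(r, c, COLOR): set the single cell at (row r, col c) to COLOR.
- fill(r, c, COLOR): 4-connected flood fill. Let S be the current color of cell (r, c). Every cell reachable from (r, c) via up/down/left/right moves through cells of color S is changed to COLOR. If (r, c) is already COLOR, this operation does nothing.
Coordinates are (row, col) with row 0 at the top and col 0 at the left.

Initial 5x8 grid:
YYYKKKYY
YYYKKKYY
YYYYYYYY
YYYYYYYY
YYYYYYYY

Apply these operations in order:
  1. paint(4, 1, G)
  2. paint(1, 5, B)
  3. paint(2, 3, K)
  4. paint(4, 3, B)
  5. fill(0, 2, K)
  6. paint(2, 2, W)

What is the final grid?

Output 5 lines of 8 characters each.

Answer: KKKKKKKK
KKKKKBKK
KKWKKKKK
KKKKKKKK
KGKBKKKK

Derivation:
After op 1 paint(4,1,G):
YYYKKKYY
YYYKKKYY
YYYYYYYY
YYYYYYYY
YGYYYYYY
After op 2 paint(1,5,B):
YYYKKKYY
YYYKKBYY
YYYYYYYY
YYYYYYYY
YGYYYYYY
After op 3 paint(2,3,K):
YYYKKKYY
YYYKKBYY
YYYKYYYY
YYYYYYYY
YGYYYYYY
After op 4 paint(4,3,B):
YYYKKKYY
YYYKKBYY
YYYKYYYY
YYYYYYYY
YGYBYYYY
After op 5 fill(0,2,K) [31 cells changed]:
KKKKKKKK
KKKKKBKK
KKKKKKKK
KKKKKKKK
KGKBKKKK
After op 6 paint(2,2,W):
KKKKKKKK
KKKKKBKK
KKWKKKKK
KKKKKKKK
KGKBKKKK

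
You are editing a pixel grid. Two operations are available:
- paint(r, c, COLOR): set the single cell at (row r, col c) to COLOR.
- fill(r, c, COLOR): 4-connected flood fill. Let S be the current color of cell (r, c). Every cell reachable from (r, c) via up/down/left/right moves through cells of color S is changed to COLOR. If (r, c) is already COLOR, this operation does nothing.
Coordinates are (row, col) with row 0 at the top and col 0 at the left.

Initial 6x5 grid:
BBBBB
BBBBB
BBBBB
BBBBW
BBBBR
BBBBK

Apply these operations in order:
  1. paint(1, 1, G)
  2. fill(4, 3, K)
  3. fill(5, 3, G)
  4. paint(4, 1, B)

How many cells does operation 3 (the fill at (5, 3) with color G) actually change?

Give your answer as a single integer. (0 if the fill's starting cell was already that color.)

After op 1 paint(1,1,G):
BBBBB
BGBBB
BBBBB
BBBBW
BBBBR
BBBBK
After op 2 fill(4,3,K) [26 cells changed]:
KKKKK
KGKKK
KKKKK
KKKKW
KKKKR
KKKKK
After op 3 fill(5,3,G) [27 cells changed]:
GGGGG
GGGGG
GGGGG
GGGGW
GGGGR
GGGGG

Answer: 27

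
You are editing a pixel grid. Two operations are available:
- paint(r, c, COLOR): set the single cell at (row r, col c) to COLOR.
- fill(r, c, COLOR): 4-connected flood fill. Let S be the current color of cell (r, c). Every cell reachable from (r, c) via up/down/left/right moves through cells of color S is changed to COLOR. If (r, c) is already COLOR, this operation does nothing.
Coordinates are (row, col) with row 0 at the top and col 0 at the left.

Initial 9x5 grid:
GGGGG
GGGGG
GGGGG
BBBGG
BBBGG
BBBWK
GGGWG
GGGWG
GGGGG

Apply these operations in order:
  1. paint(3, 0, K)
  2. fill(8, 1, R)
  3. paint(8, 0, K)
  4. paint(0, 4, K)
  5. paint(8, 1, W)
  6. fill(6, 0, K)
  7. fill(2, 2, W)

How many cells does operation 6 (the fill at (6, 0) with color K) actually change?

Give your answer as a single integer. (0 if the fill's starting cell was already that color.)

Answer: 11

Derivation:
After op 1 paint(3,0,K):
GGGGG
GGGGG
GGGGG
KBBGG
BBBGG
BBBWK
GGGWG
GGGWG
GGGGG
After op 2 fill(8,1,R) [13 cells changed]:
GGGGG
GGGGG
GGGGG
KBBGG
BBBGG
BBBWK
RRRWR
RRRWR
RRRRR
After op 3 paint(8,0,K):
GGGGG
GGGGG
GGGGG
KBBGG
BBBGG
BBBWK
RRRWR
RRRWR
KRRRR
After op 4 paint(0,4,K):
GGGGK
GGGGG
GGGGG
KBBGG
BBBGG
BBBWK
RRRWR
RRRWR
KRRRR
After op 5 paint(8,1,W):
GGGGK
GGGGG
GGGGG
KBBGG
BBBGG
BBBWK
RRRWR
RRRWR
KWRRR
After op 6 fill(6,0,K) [11 cells changed]:
GGGGK
GGGGG
GGGGG
KBBGG
BBBGG
BBBWK
KKKWK
KKKWK
KWKKK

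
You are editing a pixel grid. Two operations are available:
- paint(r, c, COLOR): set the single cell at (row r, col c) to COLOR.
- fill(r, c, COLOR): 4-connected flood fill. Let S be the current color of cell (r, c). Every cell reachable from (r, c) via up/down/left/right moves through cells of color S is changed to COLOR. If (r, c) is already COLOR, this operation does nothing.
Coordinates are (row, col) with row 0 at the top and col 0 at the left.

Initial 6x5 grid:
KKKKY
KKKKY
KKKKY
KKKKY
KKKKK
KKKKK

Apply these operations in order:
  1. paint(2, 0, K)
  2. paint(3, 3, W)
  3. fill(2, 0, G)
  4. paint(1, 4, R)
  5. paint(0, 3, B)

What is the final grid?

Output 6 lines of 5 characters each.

After op 1 paint(2,0,K):
KKKKY
KKKKY
KKKKY
KKKKY
KKKKK
KKKKK
After op 2 paint(3,3,W):
KKKKY
KKKKY
KKKKY
KKKWY
KKKKK
KKKKK
After op 3 fill(2,0,G) [25 cells changed]:
GGGGY
GGGGY
GGGGY
GGGWY
GGGGG
GGGGG
After op 4 paint(1,4,R):
GGGGY
GGGGR
GGGGY
GGGWY
GGGGG
GGGGG
After op 5 paint(0,3,B):
GGGBY
GGGGR
GGGGY
GGGWY
GGGGG
GGGGG

Answer: GGGBY
GGGGR
GGGGY
GGGWY
GGGGG
GGGGG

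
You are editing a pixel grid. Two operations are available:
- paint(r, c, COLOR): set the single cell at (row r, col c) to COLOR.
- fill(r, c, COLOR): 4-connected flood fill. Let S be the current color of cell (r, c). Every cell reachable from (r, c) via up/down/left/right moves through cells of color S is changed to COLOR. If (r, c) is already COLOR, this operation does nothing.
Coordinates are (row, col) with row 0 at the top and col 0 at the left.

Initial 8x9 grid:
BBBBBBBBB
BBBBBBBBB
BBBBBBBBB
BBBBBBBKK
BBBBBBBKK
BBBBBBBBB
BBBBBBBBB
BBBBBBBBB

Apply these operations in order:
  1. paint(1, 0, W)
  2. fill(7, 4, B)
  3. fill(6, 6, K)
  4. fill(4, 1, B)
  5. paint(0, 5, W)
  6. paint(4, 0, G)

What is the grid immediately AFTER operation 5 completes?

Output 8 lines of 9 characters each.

After op 1 paint(1,0,W):
BBBBBBBBB
WBBBBBBBB
BBBBBBBBB
BBBBBBBKK
BBBBBBBKK
BBBBBBBBB
BBBBBBBBB
BBBBBBBBB
After op 2 fill(7,4,B) [0 cells changed]:
BBBBBBBBB
WBBBBBBBB
BBBBBBBBB
BBBBBBBKK
BBBBBBBKK
BBBBBBBBB
BBBBBBBBB
BBBBBBBBB
After op 3 fill(6,6,K) [67 cells changed]:
KKKKKKKKK
WKKKKKKKK
KKKKKKKKK
KKKKKKKKK
KKKKKKKKK
KKKKKKKKK
KKKKKKKKK
KKKKKKKKK
After op 4 fill(4,1,B) [71 cells changed]:
BBBBBBBBB
WBBBBBBBB
BBBBBBBBB
BBBBBBBBB
BBBBBBBBB
BBBBBBBBB
BBBBBBBBB
BBBBBBBBB
After op 5 paint(0,5,W):
BBBBBWBBB
WBBBBBBBB
BBBBBBBBB
BBBBBBBBB
BBBBBBBBB
BBBBBBBBB
BBBBBBBBB
BBBBBBBBB

Answer: BBBBBWBBB
WBBBBBBBB
BBBBBBBBB
BBBBBBBBB
BBBBBBBBB
BBBBBBBBB
BBBBBBBBB
BBBBBBBBB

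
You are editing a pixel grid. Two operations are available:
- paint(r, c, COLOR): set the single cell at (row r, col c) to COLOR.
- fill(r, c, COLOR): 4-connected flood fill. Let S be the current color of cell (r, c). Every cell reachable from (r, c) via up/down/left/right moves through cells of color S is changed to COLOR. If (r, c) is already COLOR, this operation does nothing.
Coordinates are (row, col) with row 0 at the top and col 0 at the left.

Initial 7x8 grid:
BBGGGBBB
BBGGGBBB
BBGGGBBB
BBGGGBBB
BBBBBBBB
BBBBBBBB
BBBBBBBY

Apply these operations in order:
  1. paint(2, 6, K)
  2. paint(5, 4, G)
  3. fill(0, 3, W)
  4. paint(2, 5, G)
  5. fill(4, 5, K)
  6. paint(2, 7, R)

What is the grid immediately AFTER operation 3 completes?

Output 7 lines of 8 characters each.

Answer: BBWWWBBB
BBWWWBBB
BBWWWBKB
BBWWWBBB
BBBBBBBB
BBBBGBBB
BBBBBBBY

Derivation:
After op 1 paint(2,6,K):
BBGGGBBB
BBGGGBBB
BBGGGBKB
BBGGGBBB
BBBBBBBB
BBBBBBBB
BBBBBBBY
After op 2 paint(5,4,G):
BBGGGBBB
BBGGGBBB
BBGGGBKB
BBGGGBBB
BBBBBBBB
BBBBGBBB
BBBBBBBY
After op 3 fill(0,3,W) [12 cells changed]:
BBWWWBBB
BBWWWBBB
BBWWWBKB
BBWWWBBB
BBBBBBBB
BBBBGBBB
BBBBBBBY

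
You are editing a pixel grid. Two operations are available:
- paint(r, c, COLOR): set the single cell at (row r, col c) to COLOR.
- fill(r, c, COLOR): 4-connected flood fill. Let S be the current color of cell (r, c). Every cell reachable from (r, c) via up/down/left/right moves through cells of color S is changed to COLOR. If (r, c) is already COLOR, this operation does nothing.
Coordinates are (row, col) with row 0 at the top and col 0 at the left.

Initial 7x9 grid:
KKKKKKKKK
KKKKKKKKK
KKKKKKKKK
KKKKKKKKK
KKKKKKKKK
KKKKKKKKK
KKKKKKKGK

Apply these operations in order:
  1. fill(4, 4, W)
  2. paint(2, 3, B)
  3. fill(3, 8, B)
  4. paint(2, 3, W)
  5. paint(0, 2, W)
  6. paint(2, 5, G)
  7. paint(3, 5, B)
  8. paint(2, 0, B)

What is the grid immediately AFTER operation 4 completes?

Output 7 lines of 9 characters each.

After op 1 fill(4,4,W) [62 cells changed]:
WWWWWWWWW
WWWWWWWWW
WWWWWWWWW
WWWWWWWWW
WWWWWWWWW
WWWWWWWWW
WWWWWWWGW
After op 2 paint(2,3,B):
WWWWWWWWW
WWWWWWWWW
WWWBWWWWW
WWWWWWWWW
WWWWWWWWW
WWWWWWWWW
WWWWWWWGW
After op 3 fill(3,8,B) [61 cells changed]:
BBBBBBBBB
BBBBBBBBB
BBBBBBBBB
BBBBBBBBB
BBBBBBBBB
BBBBBBBBB
BBBBBBBGB
After op 4 paint(2,3,W):
BBBBBBBBB
BBBBBBBBB
BBBWBBBBB
BBBBBBBBB
BBBBBBBBB
BBBBBBBBB
BBBBBBBGB

Answer: BBBBBBBBB
BBBBBBBBB
BBBWBBBBB
BBBBBBBBB
BBBBBBBBB
BBBBBBBBB
BBBBBBBGB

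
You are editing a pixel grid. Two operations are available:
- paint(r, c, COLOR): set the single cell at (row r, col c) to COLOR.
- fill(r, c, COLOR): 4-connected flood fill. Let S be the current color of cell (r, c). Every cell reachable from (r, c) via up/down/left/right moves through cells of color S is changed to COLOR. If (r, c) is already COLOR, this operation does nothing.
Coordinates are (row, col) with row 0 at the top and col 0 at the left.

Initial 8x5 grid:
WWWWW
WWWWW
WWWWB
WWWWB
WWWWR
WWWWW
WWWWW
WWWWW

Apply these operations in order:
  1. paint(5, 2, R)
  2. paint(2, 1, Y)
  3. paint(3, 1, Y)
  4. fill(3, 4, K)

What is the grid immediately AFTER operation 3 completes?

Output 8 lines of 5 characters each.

Answer: WWWWW
WWWWW
WYWWB
WYWWB
WWWWR
WWRWW
WWWWW
WWWWW

Derivation:
After op 1 paint(5,2,R):
WWWWW
WWWWW
WWWWB
WWWWB
WWWWR
WWRWW
WWWWW
WWWWW
After op 2 paint(2,1,Y):
WWWWW
WWWWW
WYWWB
WWWWB
WWWWR
WWRWW
WWWWW
WWWWW
After op 3 paint(3,1,Y):
WWWWW
WWWWW
WYWWB
WYWWB
WWWWR
WWRWW
WWWWW
WWWWW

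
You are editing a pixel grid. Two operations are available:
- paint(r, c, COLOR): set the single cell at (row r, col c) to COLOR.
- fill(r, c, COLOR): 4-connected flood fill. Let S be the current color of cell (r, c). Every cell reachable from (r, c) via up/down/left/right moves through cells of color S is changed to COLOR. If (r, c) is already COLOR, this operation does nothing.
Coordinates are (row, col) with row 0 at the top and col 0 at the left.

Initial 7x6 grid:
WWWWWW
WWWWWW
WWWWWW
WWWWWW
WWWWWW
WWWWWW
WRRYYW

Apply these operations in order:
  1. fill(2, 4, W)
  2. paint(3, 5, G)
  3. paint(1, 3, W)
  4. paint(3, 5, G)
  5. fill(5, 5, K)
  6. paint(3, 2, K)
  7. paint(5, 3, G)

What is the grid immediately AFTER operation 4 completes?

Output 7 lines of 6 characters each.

Answer: WWWWWW
WWWWWW
WWWWWW
WWWWWG
WWWWWW
WWWWWW
WRRYYW

Derivation:
After op 1 fill(2,4,W) [0 cells changed]:
WWWWWW
WWWWWW
WWWWWW
WWWWWW
WWWWWW
WWWWWW
WRRYYW
After op 2 paint(3,5,G):
WWWWWW
WWWWWW
WWWWWW
WWWWWG
WWWWWW
WWWWWW
WRRYYW
After op 3 paint(1,3,W):
WWWWWW
WWWWWW
WWWWWW
WWWWWG
WWWWWW
WWWWWW
WRRYYW
After op 4 paint(3,5,G):
WWWWWW
WWWWWW
WWWWWW
WWWWWG
WWWWWW
WWWWWW
WRRYYW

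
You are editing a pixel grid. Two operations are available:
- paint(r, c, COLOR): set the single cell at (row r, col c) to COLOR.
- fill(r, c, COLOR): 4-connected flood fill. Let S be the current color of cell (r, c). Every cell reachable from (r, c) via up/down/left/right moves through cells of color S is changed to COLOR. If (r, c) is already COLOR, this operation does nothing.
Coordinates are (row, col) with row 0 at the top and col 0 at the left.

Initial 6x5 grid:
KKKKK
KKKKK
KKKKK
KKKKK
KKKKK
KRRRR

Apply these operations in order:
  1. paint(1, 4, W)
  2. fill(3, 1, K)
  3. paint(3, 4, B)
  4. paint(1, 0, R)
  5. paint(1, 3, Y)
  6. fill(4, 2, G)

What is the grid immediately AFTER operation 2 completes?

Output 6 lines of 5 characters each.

Answer: KKKKK
KKKKW
KKKKK
KKKKK
KKKKK
KRRRR

Derivation:
After op 1 paint(1,4,W):
KKKKK
KKKKW
KKKKK
KKKKK
KKKKK
KRRRR
After op 2 fill(3,1,K) [0 cells changed]:
KKKKK
KKKKW
KKKKK
KKKKK
KKKKK
KRRRR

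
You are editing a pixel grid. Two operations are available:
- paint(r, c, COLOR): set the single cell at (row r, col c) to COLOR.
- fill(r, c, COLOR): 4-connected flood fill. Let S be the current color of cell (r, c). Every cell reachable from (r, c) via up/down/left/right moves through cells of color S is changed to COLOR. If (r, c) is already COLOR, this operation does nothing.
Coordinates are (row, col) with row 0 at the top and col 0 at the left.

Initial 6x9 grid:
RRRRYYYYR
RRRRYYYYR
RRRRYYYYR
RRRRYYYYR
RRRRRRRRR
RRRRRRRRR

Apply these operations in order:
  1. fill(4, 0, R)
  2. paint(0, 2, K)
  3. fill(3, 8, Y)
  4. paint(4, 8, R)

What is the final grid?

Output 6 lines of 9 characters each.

After op 1 fill(4,0,R) [0 cells changed]:
RRRRYYYYR
RRRRYYYYR
RRRRYYYYR
RRRRYYYYR
RRRRRRRRR
RRRRRRRRR
After op 2 paint(0,2,K):
RRKRYYYYR
RRRRYYYYR
RRRRYYYYR
RRRRYYYYR
RRRRRRRRR
RRRRRRRRR
After op 3 fill(3,8,Y) [37 cells changed]:
YYKYYYYYY
YYYYYYYYY
YYYYYYYYY
YYYYYYYYY
YYYYYYYYY
YYYYYYYYY
After op 4 paint(4,8,R):
YYKYYYYYY
YYYYYYYYY
YYYYYYYYY
YYYYYYYYY
YYYYYYYYR
YYYYYYYYY

Answer: YYKYYYYYY
YYYYYYYYY
YYYYYYYYY
YYYYYYYYY
YYYYYYYYR
YYYYYYYYY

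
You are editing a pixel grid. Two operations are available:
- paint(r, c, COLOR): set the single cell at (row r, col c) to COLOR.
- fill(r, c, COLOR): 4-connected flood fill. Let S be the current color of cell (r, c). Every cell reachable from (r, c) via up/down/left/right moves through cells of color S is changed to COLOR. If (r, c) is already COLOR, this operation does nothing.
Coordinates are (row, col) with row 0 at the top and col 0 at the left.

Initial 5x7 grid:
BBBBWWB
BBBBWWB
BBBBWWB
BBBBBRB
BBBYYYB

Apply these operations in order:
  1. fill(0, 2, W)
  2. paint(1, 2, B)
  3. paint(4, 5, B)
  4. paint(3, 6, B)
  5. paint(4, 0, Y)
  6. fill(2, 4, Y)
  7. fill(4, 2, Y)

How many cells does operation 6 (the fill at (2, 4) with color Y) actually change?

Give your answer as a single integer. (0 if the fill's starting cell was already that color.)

Answer: 24

Derivation:
After op 1 fill(0,2,W) [20 cells changed]:
WWWWWWB
WWWWWWB
WWWWWWB
WWWWWRB
WWWYYYB
After op 2 paint(1,2,B):
WWWWWWB
WWBWWWB
WWWWWWB
WWWWWRB
WWWYYYB
After op 3 paint(4,5,B):
WWWWWWB
WWBWWWB
WWWWWWB
WWWWWRB
WWWYYBB
After op 4 paint(3,6,B):
WWWWWWB
WWBWWWB
WWWWWWB
WWWWWRB
WWWYYBB
After op 5 paint(4,0,Y):
WWWWWWB
WWBWWWB
WWWWWWB
WWWWWRB
YWWYYBB
After op 6 fill(2,4,Y) [24 cells changed]:
YYYYYYB
YYBYYYB
YYYYYYB
YYYYYRB
YYYYYBB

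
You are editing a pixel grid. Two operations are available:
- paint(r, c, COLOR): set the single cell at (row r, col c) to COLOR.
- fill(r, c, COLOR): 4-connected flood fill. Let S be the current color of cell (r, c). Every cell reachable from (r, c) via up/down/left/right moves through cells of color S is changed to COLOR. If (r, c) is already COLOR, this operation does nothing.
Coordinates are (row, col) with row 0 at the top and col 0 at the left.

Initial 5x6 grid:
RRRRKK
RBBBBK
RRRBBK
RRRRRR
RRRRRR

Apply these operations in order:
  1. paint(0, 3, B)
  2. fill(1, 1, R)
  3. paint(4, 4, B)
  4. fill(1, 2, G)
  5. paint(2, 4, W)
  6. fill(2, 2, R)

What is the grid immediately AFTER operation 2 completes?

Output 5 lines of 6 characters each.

Answer: RRRRKK
RRRRRK
RRRRRK
RRRRRR
RRRRRR

Derivation:
After op 1 paint(0,3,B):
RRRBKK
RBBBBK
RRRBBK
RRRRRR
RRRRRR
After op 2 fill(1,1,R) [7 cells changed]:
RRRRKK
RRRRRK
RRRRRK
RRRRRR
RRRRRR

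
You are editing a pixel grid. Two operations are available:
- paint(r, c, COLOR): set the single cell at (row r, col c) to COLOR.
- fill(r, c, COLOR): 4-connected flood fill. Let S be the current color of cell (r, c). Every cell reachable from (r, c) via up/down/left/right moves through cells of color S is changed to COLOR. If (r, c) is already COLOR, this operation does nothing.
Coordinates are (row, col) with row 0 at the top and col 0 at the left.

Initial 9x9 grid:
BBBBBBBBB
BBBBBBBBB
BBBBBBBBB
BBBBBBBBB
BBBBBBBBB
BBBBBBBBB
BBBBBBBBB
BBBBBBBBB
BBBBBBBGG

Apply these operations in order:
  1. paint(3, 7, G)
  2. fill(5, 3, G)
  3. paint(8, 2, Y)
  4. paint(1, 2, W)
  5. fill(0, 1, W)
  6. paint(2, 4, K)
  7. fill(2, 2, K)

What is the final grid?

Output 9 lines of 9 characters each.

After op 1 paint(3,7,G):
BBBBBBBBB
BBBBBBBBB
BBBBBBBBB
BBBBBBBGB
BBBBBBBBB
BBBBBBBBB
BBBBBBBBB
BBBBBBBBB
BBBBBBBGG
After op 2 fill(5,3,G) [78 cells changed]:
GGGGGGGGG
GGGGGGGGG
GGGGGGGGG
GGGGGGGGG
GGGGGGGGG
GGGGGGGGG
GGGGGGGGG
GGGGGGGGG
GGGGGGGGG
After op 3 paint(8,2,Y):
GGGGGGGGG
GGGGGGGGG
GGGGGGGGG
GGGGGGGGG
GGGGGGGGG
GGGGGGGGG
GGGGGGGGG
GGGGGGGGG
GGYGGGGGG
After op 4 paint(1,2,W):
GGGGGGGGG
GGWGGGGGG
GGGGGGGGG
GGGGGGGGG
GGGGGGGGG
GGGGGGGGG
GGGGGGGGG
GGGGGGGGG
GGYGGGGGG
After op 5 fill(0,1,W) [79 cells changed]:
WWWWWWWWW
WWWWWWWWW
WWWWWWWWW
WWWWWWWWW
WWWWWWWWW
WWWWWWWWW
WWWWWWWWW
WWWWWWWWW
WWYWWWWWW
After op 6 paint(2,4,K):
WWWWWWWWW
WWWWWWWWW
WWWWKWWWW
WWWWWWWWW
WWWWWWWWW
WWWWWWWWW
WWWWWWWWW
WWWWWWWWW
WWYWWWWWW
After op 7 fill(2,2,K) [79 cells changed]:
KKKKKKKKK
KKKKKKKKK
KKKKKKKKK
KKKKKKKKK
KKKKKKKKK
KKKKKKKKK
KKKKKKKKK
KKKKKKKKK
KKYKKKKKK

Answer: KKKKKKKKK
KKKKKKKKK
KKKKKKKKK
KKKKKKKKK
KKKKKKKKK
KKKKKKKKK
KKKKKKKKK
KKKKKKKKK
KKYKKKKKK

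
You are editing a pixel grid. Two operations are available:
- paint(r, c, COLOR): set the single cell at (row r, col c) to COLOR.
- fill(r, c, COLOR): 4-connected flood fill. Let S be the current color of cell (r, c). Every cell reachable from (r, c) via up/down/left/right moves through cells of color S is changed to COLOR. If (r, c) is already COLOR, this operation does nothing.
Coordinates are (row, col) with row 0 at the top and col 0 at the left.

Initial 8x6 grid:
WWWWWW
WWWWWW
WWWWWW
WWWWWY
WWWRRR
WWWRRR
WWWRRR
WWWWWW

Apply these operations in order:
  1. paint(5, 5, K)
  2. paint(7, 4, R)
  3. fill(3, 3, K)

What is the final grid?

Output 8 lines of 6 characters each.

Answer: KKKKKK
KKKKKK
KKKKKK
KKKKKY
KKKRRR
KKKRRK
KKKRRR
KKKKRW

Derivation:
After op 1 paint(5,5,K):
WWWWWW
WWWWWW
WWWWWW
WWWWWY
WWWRRR
WWWRRK
WWWRRR
WWWWWW
After op 2 paint(7,4,R):
WWWWWW
WWWWWW
WWWWWW
WWWWWY
WWWRRR
WWWRRK
WWWRRR
WWWWRW
After op 3 fill(3,3,K) [36 cells changed]:
KKKKKK
KKKKKK
KKKKKK
KKKKKY
KKKRRR
KKKRRK
KKKRRR
KKKKRW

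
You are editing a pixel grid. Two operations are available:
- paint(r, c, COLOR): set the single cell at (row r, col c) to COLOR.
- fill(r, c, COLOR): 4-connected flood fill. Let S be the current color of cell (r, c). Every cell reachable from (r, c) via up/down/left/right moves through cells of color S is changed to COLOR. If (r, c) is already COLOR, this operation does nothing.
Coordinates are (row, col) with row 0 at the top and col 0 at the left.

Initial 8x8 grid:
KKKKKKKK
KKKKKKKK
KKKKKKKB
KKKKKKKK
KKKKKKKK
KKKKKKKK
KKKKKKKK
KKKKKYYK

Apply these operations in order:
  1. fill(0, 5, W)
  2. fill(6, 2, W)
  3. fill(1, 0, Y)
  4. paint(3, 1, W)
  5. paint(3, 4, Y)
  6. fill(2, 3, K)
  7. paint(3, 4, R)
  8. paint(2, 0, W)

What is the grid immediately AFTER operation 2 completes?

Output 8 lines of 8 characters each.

Answer: WWWWWWWW
WWWWWWWW
WWWWWWWB
WWWWWWWW
WWWWWWWW
WWWWWWWW
WWWWWWWW
WWWWWYYW

Derivation:
After op 1 fill(0,5,W) [61 cells changed]:
WWWWWWWW
WWWWWWWW
WWWWWWWB
WWWWWWWW
WWWWWWWW
WWWWWWWW
WWWWWWWW
WWWWWYYW
After op 2 fill(6,2,W) [0 cells changed]:
WWWWWWWW
WWWWWWWW
WWWWWWWB
WWWWWWWW
WWWWWWWW
WWWWWWWW
WWWWWWWW
WWWWWYYW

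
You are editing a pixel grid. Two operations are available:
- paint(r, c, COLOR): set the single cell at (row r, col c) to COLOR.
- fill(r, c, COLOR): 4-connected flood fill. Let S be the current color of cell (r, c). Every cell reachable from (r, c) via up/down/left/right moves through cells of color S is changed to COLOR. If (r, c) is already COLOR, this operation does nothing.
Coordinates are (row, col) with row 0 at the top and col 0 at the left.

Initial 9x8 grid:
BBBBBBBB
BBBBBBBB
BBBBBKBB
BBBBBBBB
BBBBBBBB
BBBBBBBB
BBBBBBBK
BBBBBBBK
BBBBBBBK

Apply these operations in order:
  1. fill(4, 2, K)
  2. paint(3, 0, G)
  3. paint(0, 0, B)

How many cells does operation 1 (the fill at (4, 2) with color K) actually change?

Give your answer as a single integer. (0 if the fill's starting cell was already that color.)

Answer: 68

Derivation:
After op 1 fill(4,2,K) [68 cells changed]:
KKKKKKKK
KKKKKKKK
KKKKKKKK
KKKKKKKK
KKKKKKKK
KKKKKKKK
KKKKKKKK
KKKKKKKK
KKKKKKKK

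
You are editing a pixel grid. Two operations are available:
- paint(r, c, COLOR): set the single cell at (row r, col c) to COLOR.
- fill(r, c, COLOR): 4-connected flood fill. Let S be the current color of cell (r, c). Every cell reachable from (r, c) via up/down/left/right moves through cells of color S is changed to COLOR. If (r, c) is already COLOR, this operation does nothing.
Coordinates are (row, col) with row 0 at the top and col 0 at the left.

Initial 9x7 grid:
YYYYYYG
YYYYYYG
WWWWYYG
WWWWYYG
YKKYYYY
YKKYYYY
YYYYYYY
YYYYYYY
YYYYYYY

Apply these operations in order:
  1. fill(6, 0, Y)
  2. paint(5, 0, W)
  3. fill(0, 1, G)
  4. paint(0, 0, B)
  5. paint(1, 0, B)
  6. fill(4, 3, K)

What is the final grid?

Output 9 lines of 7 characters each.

After op 1 fill(6,0,Y) [0 cells changed]:
YYYYYYG
YYYYYYG
WWWWYYG
WWWWYYG
YKKYYYY
YKKYYYY
YYYYYYY
YYYYYYY
YYYYYYY
After op 2 paint(5,0,W):
YYYYYYG
YYYYYYG
WWWWYYG
WWWWYYG
YKKYYYY
WKKYYYY
YYYYYYY
YYYYYYY
YYYYYYY
After op 3 fill(0,1,G) [45 cells changed]:
GGGGGGG
GGGGGGG
WWWWGGG
WWWWGGG
YKKGGGG
WKKGGGG
GGGGGGG
GGGGGGG
GGGGGGG
After op 4 paint(0,0,B):
BGGGGGG
GGGGGGG
WWWWGGG
WWWWGGG
YKKGGGG
WKKGGGG
GGGGGGG
GGGGGGG
GGGGGGG
After op 5 paint(1,0,B):
BGGGGGG
BGGGGGG
WWWWGGG
WWWWGGG
YKKGGGG
WKKGGGG
GGGGGGG
GGGGGGG
GGGGGGG
After op 6 fill(4,3,K) [47 cells changed]:
BKKKKKK
BKKKKKK
WWWWKKK
WWWWKKK
YKKKKKK
WKKKKKK
KKKKKKK
KKKKKKK
KKKKKKK

Answer: BKKKKKK
BKKKKKK
WWWWKKK
WWWWKKK
YKKKKKK
WKKKKKK
KKKKKKK
KKKKKKK
KKKKKKK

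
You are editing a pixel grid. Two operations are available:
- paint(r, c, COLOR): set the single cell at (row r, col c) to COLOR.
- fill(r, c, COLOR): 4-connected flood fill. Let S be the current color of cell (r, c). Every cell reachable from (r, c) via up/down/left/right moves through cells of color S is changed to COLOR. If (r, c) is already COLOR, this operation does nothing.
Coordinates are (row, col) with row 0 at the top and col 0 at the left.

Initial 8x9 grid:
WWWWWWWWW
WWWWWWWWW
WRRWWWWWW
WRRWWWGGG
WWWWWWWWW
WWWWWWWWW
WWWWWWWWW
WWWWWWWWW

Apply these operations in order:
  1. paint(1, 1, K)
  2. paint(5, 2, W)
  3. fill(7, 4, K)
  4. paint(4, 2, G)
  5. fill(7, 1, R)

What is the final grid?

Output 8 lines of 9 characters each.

Answer: RRRRRRRRR
RRRRRRRRR
RRRRRRRRR
RRRRRRGGG
RRGRRRRRR
RRRRRRRRR
RRRRRRRRR
RRRRRRRRR

Derivation:
After op 1 paint(1,1,K):
WWWWWWWWW
WKWWWWWWW
WRRWWWWWW
WRRWWWGGG
WWWWWWWWW
WWWWWWWWW
WWWWWWWWW
WWWWWWWWW
After op 2 paint(5,2,W):
WWWWWWWWW
WKWWWWWWW
WRRWWWWWW
WRRWWWGGG
WWWWWWWWW
WWWWWWWWW
WWWWWWWWW
WWWWWWWWW
After op 3 fill(7,4,K) [64 cells changed]:
KKKKKKKKK
KKKKKKKKK
KRRKKKKKK
KRRKKKGGG
KKKKKKKKK
KKKKKKKKK
KKKKKKKKK
KKKKKKKKK
After op 4 paint(4,2,G):
KKKKKKKKK
KKKKKKKKK
KRRKKKKKK
KRRKKKGGG
KKGKKKKKK
KKKKKKKKK
KKKKKKKKK
KKKKKKKKK
After op 5 fill(7,1,R) [64 cells changed]:
RRRRRRRRR
RRRRRRRRR
RRRRRRRRR
RRRRRRGGG
RRGRRRRRR
RRRRRRRRR
RRRRRRRRR
RRRRRRRRR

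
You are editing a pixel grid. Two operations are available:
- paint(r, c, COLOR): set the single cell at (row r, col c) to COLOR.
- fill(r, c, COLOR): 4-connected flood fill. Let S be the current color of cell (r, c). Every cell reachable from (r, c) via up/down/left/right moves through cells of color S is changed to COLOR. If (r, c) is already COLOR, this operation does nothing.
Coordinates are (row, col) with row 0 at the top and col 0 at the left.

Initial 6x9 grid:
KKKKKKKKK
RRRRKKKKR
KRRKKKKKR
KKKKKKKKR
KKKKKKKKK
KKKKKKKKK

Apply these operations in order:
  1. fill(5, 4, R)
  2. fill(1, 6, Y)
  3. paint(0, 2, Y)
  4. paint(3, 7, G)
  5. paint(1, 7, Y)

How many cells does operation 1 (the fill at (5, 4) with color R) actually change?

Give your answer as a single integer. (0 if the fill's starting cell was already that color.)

After op 1 fill(5,4,R) [45 cells changed]:
RRRRRRRRR
RRRRRRRRR
RRRRRRRRR
RRRRRRRRR
RRRRRRRRR
RRRRRRRRR

Answer: 45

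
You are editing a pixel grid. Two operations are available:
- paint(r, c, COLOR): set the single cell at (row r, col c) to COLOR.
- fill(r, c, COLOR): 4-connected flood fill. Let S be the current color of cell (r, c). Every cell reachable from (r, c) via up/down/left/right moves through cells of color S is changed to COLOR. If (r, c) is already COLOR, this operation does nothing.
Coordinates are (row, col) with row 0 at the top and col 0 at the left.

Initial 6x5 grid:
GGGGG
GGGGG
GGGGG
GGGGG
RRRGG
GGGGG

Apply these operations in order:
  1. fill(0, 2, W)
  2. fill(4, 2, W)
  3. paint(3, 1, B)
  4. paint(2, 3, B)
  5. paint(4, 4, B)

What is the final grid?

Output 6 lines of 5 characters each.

After op 1 fill(0,2,W) [27 cells changed]:
WWWWW
WWWWW
WWWWW
WWWWW
RRRWW
WWWWW
After op 2 fill(4,2,W) [3 cells changed]:
WWWWW
WWWWW
WWWWW
WWWWW
WWWWW
WWWWW
After op 3 paint(3,1,B):
WWWWW
WWWWW
WWWWW
WBWWW
WWWWW
WWWWW
After op 4 paint(2,3,B):
WWWWW
WWWWW
WWWBW
WBWWW
WWWWW
WWWWW
After op 5 paint(4,4,B):
WWWWW
WWWWW
WWWBW
WBWWW
WWWWB
WWWWW

Answer: WWWWW
WWWWW
WWWBW
WBWWW
WWWWB
WWWWW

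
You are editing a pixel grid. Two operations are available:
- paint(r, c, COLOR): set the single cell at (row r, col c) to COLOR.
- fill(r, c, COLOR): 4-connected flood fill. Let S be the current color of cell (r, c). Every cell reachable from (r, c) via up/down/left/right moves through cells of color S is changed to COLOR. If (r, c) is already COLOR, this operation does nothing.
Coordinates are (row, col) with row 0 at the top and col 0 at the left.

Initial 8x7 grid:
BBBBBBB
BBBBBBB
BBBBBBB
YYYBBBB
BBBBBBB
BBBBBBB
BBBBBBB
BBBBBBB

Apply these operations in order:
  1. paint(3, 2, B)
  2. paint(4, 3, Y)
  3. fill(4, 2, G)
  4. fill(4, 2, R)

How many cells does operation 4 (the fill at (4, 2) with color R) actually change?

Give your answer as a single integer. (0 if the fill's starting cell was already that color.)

After op 1 paint(3,2,B):
BBBBBBB
BBBBBBB
BBBBBBB
YYBBBBB
BBBBBBB
BBBBBBB
BBBBBBB
BBBBBBB
After op 2 paint(4,3,Y):
BBBBBBB
BBBBBBB
BBBBBBB
YYBBBBB
BBBYBBB
BBBBBBB
BBBBBBB
BBBBBBB
After op 3 fill(4,2,G) [53 cells changed]:
GGGGGGG
GGGGGGG
GGGGGGG
YYGGGGG
GGGYGGG
GGGGGGG
GGGGGGG
GGGGGGG
After op 4 fill(4,2,R) [53 cells changed]:
RRRRRRR
RRRRRRR
RRRRRRR
YYRRRRR
RRRYRRR
RRRRRRR
RRRRRRR
RRRRRRR

Answer: 53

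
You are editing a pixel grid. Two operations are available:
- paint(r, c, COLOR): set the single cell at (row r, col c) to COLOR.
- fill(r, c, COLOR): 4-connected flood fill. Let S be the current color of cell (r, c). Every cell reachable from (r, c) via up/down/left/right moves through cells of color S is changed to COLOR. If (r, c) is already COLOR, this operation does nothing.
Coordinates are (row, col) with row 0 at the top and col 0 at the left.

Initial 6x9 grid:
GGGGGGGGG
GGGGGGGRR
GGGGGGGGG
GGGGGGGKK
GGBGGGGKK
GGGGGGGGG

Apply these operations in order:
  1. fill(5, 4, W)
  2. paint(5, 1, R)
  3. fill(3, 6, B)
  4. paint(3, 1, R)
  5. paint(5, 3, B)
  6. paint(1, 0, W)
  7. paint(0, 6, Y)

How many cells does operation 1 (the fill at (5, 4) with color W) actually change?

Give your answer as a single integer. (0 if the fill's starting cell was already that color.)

After op 1 fill(5,4,W) [47 cells changed]:
WWWWWWWWW
WWWWWWWRR
WWWWWWWWW
WWWWWWWKK
WWBWWWWKK
WWWWWWWWW

Answer: 47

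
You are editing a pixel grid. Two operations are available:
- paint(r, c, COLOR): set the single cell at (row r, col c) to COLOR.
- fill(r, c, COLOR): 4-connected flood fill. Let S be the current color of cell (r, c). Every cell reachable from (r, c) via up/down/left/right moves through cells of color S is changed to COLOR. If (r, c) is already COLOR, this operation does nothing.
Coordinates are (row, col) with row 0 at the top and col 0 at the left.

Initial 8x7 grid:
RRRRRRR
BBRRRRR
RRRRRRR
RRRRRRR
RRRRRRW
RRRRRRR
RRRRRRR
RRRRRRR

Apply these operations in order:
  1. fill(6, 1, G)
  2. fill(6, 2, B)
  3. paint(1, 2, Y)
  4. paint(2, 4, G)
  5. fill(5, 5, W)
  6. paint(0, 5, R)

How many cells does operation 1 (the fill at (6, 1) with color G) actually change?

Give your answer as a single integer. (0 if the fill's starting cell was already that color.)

After op 1 fill(6,1,G) [53 cells changed]:
GGGGGGG
BBGGGGG
GGGGGGG
GGGGGGG
GGGGGGW
GGGGGGG
GGGGGGG
GGGGGGG

Answer: 53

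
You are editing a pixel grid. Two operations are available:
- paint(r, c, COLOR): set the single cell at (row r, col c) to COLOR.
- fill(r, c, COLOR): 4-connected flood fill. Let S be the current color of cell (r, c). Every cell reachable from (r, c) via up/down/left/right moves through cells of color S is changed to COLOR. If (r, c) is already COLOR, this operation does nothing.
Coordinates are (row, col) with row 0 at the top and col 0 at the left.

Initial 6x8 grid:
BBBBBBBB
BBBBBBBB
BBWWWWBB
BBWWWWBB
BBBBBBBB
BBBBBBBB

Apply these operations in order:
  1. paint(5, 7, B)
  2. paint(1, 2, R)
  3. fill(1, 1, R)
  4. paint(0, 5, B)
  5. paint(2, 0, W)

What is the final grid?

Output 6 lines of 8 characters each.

After op 1 paint(5,7,B):
BBBBBBBB
BBBBBBBB
BBWWWWBB
BBWWWWBB
BBBBBBBB
BBBBBBBB
After op 2 paint(1,2,R):
BBBBBBBB
BBRBBBBB
BBWWWWBB
BBWWWWBB
BBBBBBBB
BBBBBBBB
After op 3 fill(1,1,R) [39 cells changed]:
RRRRRRRR
RRRRRRRR
RRWWWWRR
RRWWWWRR
RRRRRRRR
RRRRRRRR
After op 4 paint(0,5,B):
RRRRRBRR
RRRRRRRR
RRWWWWRR
RRWWWWRR
RRRRRRRR
RRRRRRRR
After op 5 paint(2,0,W):
RRRRRBRR
RRRRRRRR
WRWWWWRR
RRWWWWRR
RRRRRRRR
RRRRRRRR

Answer: RRRRRBRR
RRRRRRRR
WRWWWWRR
RRWWWWRR
RRRRRRRR
RRRRRRRR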